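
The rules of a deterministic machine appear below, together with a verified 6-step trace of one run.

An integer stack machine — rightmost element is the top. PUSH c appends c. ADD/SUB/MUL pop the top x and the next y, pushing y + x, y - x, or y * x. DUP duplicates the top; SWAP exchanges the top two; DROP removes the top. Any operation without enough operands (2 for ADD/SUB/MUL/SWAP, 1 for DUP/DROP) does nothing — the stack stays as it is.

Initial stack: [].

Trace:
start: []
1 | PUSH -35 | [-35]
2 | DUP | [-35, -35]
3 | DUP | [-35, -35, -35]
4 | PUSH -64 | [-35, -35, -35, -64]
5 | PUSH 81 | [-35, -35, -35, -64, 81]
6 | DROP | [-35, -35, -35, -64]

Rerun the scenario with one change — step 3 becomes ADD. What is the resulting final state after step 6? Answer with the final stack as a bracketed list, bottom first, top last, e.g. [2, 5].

[-70, -64]

(re-executing from step 3 with the substitution; state before step 3: [-35, -35])
3 | ADD | [-70]
4 | PUSH -64 | [-70, -64]
5 | PUSH 81 | [-70, -64, 81]
6 | DROP | [-70, -64]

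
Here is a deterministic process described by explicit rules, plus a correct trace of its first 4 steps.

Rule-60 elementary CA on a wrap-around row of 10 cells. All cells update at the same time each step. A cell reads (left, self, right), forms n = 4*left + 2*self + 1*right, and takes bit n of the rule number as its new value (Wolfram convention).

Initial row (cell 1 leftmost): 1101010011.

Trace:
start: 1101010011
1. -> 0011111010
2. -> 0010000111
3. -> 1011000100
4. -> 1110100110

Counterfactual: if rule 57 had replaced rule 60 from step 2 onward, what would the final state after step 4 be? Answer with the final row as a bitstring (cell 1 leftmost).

(re-executing steps 2..4 under rule 57; state before step 2: 0011111010)
2. -> 1010000101
3. -> 0101110011
4. -> 1011001010

1011001010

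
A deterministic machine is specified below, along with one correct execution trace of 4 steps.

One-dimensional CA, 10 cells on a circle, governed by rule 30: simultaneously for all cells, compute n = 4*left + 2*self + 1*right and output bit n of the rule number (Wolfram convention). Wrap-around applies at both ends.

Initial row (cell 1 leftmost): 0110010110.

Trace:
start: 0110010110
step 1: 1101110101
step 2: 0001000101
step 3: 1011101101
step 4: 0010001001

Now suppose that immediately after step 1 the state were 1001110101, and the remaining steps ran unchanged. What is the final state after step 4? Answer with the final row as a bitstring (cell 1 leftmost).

0111101001

state after step 1 := 1001110101
step 2: 0111000101
step 3: 0100101101
step 4: 0111101001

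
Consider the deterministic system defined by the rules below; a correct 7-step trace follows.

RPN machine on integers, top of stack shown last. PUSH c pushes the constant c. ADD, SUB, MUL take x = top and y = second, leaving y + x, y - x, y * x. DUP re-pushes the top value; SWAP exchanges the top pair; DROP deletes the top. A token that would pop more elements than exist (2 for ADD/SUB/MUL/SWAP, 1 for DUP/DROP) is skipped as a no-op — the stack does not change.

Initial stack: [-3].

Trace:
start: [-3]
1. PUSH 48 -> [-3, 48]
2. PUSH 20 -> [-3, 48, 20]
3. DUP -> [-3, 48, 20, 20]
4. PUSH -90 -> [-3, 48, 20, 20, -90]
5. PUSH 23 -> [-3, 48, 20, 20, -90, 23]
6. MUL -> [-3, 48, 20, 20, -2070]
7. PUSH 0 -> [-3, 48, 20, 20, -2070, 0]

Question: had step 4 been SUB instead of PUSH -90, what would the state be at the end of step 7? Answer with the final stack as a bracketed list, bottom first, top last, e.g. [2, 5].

[-3, 48, 0, 0]

(re-executing from step 4 with the substitution; state before step 4: [-3, 48, 20, 20])
4. SUB -> [-3, 48, 0]
5. PUSH 23 -> [-3, 48, 0, 23]
6. MUL -> [-3, 48, 0]
7. PUSH 0 -> [-3, 48, 0, 0]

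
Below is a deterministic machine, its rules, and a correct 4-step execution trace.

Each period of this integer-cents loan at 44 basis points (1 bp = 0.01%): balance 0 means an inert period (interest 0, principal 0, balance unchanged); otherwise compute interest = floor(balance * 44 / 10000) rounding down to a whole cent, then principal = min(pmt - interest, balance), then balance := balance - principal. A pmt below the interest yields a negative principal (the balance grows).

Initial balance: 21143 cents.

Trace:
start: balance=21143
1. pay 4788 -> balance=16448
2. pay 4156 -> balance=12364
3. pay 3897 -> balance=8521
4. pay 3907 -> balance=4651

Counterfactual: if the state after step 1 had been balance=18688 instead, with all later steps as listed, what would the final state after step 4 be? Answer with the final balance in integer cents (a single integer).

6921

state after step 1 := balance=18688
2. pay 4156 -> balance=14614
3. pay 3897 -> balance=10781
4. pay 3907 -> balance=6921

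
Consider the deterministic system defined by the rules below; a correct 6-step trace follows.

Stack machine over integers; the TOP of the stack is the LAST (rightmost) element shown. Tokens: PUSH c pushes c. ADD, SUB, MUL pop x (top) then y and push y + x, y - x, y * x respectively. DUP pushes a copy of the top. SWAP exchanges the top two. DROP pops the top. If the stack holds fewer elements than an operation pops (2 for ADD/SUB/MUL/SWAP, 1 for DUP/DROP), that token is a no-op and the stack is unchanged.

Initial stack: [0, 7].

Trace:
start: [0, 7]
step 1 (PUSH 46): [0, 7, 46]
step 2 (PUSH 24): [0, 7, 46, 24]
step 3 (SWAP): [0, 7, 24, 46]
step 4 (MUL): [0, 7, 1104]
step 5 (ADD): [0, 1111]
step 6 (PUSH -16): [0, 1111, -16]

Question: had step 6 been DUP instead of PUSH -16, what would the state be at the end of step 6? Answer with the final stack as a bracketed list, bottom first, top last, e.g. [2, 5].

[0, 1111, 1111]

(re-executing from step 6 with the substitution; state before step 6: [0, 1111])
step 6 (DUP): [0, 1111, 1111]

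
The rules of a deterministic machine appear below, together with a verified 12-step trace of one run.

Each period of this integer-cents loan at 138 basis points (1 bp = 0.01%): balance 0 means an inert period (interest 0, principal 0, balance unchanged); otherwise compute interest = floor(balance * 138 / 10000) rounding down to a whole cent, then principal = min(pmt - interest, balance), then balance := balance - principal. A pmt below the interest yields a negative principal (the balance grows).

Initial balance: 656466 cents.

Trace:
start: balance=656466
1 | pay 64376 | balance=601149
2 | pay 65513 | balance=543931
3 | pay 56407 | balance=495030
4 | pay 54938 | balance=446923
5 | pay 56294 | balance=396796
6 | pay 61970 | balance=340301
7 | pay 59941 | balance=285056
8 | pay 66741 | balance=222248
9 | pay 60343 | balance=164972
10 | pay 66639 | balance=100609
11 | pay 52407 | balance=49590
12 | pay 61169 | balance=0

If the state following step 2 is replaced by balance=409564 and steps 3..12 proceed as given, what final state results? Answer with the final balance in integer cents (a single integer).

state after step 2 := balance=409564
3 | pay 56407 | balance=358808
4 | pay 54938 | balance=308821
5 | pay 56294 | balance=256788
6 | pay 61970 | balance=198361
7 | pay 59941 | balance=141157
8 | pay 66741 | balance=76363
9 | pay 60343 | balance=17073
10 | pay 66639 | balance=0
11 | pay 52407 | balance=0
12 | pay 61169 | balance=0

0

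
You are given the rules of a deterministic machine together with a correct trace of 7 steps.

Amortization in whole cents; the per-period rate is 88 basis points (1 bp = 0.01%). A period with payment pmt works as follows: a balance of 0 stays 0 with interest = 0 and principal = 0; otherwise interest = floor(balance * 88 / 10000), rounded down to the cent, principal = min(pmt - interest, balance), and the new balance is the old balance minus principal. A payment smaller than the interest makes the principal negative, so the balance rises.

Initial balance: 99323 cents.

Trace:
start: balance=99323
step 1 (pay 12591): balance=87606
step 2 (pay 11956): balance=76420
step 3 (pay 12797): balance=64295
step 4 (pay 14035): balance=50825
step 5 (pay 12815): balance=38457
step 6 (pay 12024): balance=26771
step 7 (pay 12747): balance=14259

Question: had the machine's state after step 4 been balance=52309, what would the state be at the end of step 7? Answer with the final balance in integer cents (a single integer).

state after step 4 := balance=52309
step 5 (pay 12815): balance=39954
step 6 (pay 12024): balance=28281
step 7 (pay 12747): balance=15782

15782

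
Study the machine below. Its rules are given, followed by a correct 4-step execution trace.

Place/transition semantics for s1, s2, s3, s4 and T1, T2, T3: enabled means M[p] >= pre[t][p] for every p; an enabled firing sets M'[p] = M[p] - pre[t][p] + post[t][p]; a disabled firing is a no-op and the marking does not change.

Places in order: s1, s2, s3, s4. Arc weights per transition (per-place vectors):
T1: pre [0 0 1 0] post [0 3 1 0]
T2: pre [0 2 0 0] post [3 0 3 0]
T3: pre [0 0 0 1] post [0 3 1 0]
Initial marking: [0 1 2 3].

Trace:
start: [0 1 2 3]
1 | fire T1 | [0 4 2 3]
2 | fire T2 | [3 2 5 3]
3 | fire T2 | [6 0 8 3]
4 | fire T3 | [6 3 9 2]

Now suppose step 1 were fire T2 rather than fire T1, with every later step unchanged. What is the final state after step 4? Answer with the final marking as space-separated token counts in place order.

(re-executing from step 1 with the substitution; state before step 1: [0 1 2 3])
1 | fire T2 | [0 1 2 3]
2 | fire T2 | [0 1 2 3]
3 | fire T2 | [0 1 2 3]
4 | fire T3 | [0 4 3 2]

0 4 3 2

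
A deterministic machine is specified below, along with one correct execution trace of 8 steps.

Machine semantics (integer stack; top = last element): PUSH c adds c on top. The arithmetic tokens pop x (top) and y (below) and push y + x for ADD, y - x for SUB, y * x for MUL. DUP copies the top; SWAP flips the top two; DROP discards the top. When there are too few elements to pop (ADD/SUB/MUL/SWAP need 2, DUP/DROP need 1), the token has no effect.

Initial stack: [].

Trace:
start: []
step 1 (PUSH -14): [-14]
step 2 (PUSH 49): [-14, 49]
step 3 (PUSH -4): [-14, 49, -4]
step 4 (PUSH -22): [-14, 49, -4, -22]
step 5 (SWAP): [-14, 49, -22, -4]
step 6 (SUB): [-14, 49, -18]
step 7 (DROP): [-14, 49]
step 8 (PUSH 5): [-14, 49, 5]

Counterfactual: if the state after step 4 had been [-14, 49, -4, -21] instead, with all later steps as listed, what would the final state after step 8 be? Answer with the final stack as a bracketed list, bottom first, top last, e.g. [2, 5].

state after step 4 := [-14, 49, -4, -21]
step 5 (SWAP): [-14, 49, -21, -4]
step 6 (SUB): [-14, 49, -17]
step 7 (DROP): [-14, 49]
step 8 (PUSH 5): [-14, 49, 5]

[-14, 49, 5]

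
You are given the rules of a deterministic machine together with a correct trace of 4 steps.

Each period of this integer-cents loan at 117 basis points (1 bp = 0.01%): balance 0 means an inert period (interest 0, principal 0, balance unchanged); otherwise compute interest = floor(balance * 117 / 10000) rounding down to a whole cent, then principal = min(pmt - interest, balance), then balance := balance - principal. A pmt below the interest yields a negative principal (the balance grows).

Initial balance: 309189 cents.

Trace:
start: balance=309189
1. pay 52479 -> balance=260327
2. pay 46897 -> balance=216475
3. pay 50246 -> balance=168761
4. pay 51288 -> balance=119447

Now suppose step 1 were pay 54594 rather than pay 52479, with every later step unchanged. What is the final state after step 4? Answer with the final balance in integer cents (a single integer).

(re-executing from step 1 with the substitution; state before step 1: balance=309189)
1. pay 54594 -> balance=258212
2. pay 46897 -> balance=214336
3. pay 50246 -> balance=166597
4. pay 51288 -> balance=117258

117258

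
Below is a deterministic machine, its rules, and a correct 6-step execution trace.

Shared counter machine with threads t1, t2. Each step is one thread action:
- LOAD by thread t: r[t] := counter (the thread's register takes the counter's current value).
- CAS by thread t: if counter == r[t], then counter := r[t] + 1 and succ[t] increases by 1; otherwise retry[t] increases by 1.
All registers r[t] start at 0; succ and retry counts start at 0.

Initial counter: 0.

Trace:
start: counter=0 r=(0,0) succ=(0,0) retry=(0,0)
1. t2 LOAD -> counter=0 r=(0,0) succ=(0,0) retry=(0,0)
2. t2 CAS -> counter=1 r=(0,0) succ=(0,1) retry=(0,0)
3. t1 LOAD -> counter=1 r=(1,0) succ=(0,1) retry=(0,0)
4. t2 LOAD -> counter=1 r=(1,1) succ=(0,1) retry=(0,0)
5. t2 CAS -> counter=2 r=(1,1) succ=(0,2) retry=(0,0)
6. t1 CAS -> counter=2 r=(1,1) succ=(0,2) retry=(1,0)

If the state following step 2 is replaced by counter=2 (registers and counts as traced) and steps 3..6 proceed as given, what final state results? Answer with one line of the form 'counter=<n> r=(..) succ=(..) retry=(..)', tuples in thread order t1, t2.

counter=3 r=(2,2) succ=(0,2) retry=(1,0)

state after step 2 := counter=2 r=(0,0) succ=(0,1) retry=(0,0)
3. t1 LOAD -> counter=2 r=(2,0) succ=(0,1) retry=(0,0)
4. t2 LOAD -> counter=2 r=(2,2) succ=(0,1) retry=(0,0)
5. t2 CAS -> counter=3 r=(2,2) succ=(0,2) retry=(0,0)
6. t1 CAS -> counter=3 r=(2,2) succ=(0,2) retry=(1,0)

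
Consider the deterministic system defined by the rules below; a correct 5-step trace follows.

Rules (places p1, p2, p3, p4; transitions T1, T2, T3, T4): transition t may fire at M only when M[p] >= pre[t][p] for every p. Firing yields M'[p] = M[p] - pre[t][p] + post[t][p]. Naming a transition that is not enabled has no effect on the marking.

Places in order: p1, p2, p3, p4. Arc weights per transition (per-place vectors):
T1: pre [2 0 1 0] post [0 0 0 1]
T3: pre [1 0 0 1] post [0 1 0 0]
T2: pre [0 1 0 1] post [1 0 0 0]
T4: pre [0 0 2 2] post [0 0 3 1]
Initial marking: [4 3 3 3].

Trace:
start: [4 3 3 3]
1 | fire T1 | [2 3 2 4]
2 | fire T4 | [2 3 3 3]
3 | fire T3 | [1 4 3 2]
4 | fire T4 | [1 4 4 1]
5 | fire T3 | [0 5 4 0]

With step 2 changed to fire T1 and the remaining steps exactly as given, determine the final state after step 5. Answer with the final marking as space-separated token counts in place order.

(re-executing from step 2 with the substitution; state before step 2: [2 3 2 4])
2 | fire T1 | [0 3 1 5]
3 | fire T3 | [0 3 1 5]
4 | fire T4 | [0 3 1 5]
5 | fire T3 | [0 3 1 5]

0 3 1 5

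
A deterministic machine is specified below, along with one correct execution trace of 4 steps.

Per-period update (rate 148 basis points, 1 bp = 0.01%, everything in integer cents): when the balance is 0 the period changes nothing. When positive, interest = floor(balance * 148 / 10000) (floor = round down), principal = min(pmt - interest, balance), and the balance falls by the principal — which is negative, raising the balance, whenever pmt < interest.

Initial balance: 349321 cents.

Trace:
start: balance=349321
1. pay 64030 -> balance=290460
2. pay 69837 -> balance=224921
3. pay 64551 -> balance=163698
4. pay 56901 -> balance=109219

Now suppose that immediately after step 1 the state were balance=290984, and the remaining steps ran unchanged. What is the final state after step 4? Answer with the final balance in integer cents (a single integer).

109767

state after step 1 := balance=290984
2. pay 69837 -> balance=225453
3. pay 64551 -> balance=164238
4. pay 56901 -> balance=109767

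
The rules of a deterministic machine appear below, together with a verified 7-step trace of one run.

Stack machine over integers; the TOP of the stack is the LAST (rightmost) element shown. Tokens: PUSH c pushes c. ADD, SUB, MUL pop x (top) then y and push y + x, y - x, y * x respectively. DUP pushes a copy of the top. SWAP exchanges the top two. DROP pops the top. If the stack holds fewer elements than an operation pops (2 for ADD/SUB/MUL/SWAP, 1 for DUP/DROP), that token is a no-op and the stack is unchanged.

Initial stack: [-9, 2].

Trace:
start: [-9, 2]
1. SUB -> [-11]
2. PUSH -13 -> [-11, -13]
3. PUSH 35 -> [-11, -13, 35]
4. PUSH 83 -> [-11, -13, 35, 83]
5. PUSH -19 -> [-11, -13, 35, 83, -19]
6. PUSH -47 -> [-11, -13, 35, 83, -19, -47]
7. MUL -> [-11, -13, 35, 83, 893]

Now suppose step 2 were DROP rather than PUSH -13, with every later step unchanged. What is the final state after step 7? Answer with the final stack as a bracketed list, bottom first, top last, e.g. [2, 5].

[35, 83, 893]

(re-executing from step 2 with the substitution; state before step 2: [-11])
2. DROP -> []
3. PUSH 35 -> [35]
4. PUSH 83 -> [35, 83]
5. PUSH -19 -> [35, 83, -19]
6. PUSH -47 -> [35, 83, -19, -47]
7. MUL -> [35, 83, 893]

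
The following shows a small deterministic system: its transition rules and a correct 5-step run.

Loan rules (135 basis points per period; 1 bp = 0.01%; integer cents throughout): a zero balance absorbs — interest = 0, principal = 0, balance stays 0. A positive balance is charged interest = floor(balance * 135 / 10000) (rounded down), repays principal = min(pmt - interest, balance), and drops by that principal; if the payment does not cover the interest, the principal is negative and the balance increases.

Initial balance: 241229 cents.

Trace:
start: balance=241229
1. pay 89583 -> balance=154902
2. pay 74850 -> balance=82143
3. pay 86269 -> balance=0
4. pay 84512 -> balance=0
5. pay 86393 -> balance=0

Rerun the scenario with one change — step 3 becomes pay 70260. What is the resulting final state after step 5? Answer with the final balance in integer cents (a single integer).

(re-executing from step 3 with the substitution; state before step 3: balance=82143)
3. pay 70260 -> balance=12991
4. pay 84512 -> balance=0
5. pay 86393 -> balance=0

0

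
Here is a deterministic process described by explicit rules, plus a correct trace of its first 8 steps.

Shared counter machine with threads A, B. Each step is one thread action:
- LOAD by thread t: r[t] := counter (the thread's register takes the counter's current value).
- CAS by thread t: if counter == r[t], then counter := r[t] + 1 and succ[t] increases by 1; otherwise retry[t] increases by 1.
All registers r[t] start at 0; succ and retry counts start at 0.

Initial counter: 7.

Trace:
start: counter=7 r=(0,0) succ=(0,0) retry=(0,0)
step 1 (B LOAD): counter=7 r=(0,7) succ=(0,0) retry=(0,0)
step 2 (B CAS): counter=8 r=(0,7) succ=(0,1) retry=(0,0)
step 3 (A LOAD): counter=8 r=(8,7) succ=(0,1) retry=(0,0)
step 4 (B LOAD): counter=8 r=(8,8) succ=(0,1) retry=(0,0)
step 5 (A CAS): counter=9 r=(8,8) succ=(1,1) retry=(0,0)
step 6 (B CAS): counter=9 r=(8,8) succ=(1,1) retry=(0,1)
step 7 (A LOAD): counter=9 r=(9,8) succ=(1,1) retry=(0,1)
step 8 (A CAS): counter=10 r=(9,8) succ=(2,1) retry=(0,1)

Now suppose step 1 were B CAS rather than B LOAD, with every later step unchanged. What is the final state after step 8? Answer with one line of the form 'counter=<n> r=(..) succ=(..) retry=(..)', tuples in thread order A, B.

counter=9 r=(8,7) succ=(2,0) retry=(0,3)

(re-executing from step 1 with the substitution; state before step 1: counter=7 r=(0,0) succ=(0,0) retry=(0,0))
step 1 (B CAS): counter=7 r=(0,0) succ=(0,0) retry=(0,1)
step 2 (B CAS): counter=7 r=(0,0) succ=(0,0) retry=(0,2)
step 3 (A LOAD): counter=7 r=(7,0) succ=(0,0) retry=(0,2)
step 4 (B LOAD): counter=7 r=(7,7) succ=(0,0) retry=(0,2)
step 5 (A CAS): counter=8 r=(7,7) succ=(1,0) retry=(0,2)
step 6 (B CAS): counter=8 r=(7,7) succ=(1,0) retry=(0,3)
step 7 (A LOAD): counter=8 r=(8,7) succ=(1,0) retry=(0,3)
step 8 (A CAS): counter=9 r=(8,7) succ=(2,0) retry=(0,3)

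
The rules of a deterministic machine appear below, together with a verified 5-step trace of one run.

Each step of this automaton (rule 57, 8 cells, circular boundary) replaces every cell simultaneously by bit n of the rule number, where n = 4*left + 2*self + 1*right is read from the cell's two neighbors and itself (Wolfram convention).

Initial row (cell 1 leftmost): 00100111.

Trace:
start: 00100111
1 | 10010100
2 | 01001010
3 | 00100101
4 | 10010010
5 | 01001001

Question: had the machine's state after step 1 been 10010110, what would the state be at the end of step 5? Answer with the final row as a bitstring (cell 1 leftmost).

state after step 1 := 10010110
2 | 01001101
3 | 10101010
4 | 01010101
5 | 10101010

10101010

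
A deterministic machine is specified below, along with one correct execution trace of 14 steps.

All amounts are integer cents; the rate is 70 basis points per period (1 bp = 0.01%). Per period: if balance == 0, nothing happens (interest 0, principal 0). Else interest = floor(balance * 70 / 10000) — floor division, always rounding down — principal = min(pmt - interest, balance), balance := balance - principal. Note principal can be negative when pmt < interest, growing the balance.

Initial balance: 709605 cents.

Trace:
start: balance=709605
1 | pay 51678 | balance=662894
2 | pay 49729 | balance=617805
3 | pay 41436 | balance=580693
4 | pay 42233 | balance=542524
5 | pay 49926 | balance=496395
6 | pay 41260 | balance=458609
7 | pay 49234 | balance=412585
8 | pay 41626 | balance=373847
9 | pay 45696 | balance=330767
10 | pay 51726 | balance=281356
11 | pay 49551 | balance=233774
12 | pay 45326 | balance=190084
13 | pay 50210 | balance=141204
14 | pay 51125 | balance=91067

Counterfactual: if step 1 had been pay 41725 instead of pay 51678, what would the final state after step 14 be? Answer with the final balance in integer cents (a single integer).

101965

(re-executing from step 1 with the substitution; state before step 1: balance=709605)
1 | pay 41725 | balance=672847
2 | pay 49729 | balance=627827
3 | pay 41436 | balance=590785
4 | pay 42233 | balance=552687
5 | pay 49926 | balance=506629
6 | pay 41260 | balance=468915
7 | pay 49234 | balance=422963
8 | pay 41626 | balance=384297
9 | pay 45696 | balance=341291
10 | pay 51726 | balance=291954
11 | pay 49551 | balance=244446
12 | pay 45326 | balance=200831
13 | pay 50210 | balance=152026
14 | pay 51125 | balance=101965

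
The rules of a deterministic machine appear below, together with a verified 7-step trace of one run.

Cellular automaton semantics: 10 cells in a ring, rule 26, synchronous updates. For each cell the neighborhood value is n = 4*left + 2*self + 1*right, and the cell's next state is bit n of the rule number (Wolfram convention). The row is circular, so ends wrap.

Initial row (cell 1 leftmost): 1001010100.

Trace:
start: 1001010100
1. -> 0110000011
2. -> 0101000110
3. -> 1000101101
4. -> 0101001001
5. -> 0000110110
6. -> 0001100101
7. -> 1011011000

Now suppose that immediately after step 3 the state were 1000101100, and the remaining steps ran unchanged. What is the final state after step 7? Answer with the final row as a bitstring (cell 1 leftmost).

1011001000

state after step 3 := 1000101100
4. -> 0101001011
5. -> 0000110010
6. -> 0001101101
7. -> 1011001000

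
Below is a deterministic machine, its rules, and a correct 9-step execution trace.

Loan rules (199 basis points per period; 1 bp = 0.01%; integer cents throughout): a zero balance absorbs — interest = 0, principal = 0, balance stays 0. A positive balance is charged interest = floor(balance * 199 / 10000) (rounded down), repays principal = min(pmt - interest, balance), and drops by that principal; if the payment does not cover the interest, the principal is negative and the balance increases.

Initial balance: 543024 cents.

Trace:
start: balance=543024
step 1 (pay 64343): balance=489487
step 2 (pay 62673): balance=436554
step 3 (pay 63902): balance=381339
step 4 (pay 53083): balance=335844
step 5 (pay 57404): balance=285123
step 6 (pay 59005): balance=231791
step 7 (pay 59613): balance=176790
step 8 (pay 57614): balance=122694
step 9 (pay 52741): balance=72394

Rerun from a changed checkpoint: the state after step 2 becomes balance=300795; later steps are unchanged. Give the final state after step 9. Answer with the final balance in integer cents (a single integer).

0

state after step 2 := balance=300795
step 3 (pay 63902): balance=242878
step 4 (pay 53083): balance=194628
step 5 (pay 57404): balance=141097
step 6 (pay 59005): balance=84899
step 7 (pay 59613): balance=26975
step 8 (pay 57614): balance=0
step 9 (pay 52741): balance=0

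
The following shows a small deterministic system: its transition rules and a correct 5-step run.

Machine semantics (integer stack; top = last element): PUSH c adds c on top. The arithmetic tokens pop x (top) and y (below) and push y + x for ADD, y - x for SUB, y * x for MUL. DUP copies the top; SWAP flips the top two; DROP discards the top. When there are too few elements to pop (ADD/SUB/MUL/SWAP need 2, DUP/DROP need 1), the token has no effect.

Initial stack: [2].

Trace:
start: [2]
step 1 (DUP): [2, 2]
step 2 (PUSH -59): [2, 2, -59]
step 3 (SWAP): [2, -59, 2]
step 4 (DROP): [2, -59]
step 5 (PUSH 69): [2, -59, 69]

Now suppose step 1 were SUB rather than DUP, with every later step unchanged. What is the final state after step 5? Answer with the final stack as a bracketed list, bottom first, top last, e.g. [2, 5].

(re-executing from step 1 with the substitution; state before step 1: [2])
step 1 (SUB): [2]
step 2 (PUSH -59): [2, -59]
step 3 (SWAP): [-59, 2]
step 4 (DROP): [-59]
step 5 (PUSH 69): [-59, 69]

[-59, 69]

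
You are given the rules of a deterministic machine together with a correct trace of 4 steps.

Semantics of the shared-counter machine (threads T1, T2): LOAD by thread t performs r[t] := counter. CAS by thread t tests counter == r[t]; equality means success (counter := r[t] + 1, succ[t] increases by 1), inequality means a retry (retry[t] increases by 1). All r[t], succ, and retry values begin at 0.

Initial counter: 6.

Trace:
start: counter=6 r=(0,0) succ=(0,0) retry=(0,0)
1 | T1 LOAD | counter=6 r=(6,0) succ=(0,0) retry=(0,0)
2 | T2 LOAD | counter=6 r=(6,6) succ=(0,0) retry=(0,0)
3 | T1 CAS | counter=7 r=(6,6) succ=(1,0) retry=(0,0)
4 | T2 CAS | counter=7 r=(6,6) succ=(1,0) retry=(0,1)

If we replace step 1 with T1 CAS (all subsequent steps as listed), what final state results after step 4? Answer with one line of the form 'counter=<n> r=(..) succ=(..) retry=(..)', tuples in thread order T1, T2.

counter=7 r=(0,6) succ=(0,1) retry=(2,0)

(re-executing from step 1 with the substitution; state before step 1: counter=6 r=(0,0) succ=(0,0) retry=(0,0))
1 | T1 CAS | counter=6 r=(0,0) succ=(0,0) retry=(1,0)
2 | T2 LOAD | counter=6 r=(0,6) succ=(0,0) retry=(1,0)
3 | T1 CAS | counter=6 r=(0,6) succ=(0,0) retry=(2,0)
4 | T2 CAS | counter=7 r=(0,6) succ=(0,1) retry=(2,0)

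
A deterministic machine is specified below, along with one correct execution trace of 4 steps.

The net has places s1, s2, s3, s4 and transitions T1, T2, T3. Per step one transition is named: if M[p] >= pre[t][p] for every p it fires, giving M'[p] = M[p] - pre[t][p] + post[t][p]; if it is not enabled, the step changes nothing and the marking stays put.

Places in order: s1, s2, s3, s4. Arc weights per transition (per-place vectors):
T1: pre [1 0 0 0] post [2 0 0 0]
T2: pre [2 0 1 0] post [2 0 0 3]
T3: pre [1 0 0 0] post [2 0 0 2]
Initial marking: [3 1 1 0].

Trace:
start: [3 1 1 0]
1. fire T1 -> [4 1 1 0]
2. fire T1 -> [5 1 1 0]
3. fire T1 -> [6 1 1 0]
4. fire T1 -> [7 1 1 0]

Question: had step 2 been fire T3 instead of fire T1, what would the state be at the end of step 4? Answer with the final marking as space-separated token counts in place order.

7 1 1 2

(re-executing from step 2 with the substitution; state before step 2: [4 1 1 0])
2. fire T3 -> [5 1 1 2]
3. fire T1 -> [6 1 1 2]
4. fire T1 -> [7 1 1 2]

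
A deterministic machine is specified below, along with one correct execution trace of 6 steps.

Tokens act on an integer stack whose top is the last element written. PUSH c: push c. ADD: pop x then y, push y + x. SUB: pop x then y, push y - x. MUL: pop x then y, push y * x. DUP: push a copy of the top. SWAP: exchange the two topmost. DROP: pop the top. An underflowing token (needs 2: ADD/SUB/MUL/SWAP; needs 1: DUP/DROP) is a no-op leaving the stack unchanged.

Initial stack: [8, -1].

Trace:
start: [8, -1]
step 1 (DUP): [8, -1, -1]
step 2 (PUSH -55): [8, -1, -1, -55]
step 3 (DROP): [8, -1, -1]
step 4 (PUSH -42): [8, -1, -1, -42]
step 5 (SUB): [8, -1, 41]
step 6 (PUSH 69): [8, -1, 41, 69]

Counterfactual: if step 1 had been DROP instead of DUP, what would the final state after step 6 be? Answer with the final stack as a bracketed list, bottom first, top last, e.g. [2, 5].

(re-executing from step 1 with the substitution; state before step 1: [8, -1])
step 1 (DROP): [8]
step 2 (PUSH -55): [8, -55]
step 3 (DROP): [8]
step 4 (PUSH -42): [8, -42]
step 5 (SUB): [50]
step 6 (PUSH 69): [50, 69]

[50, 69]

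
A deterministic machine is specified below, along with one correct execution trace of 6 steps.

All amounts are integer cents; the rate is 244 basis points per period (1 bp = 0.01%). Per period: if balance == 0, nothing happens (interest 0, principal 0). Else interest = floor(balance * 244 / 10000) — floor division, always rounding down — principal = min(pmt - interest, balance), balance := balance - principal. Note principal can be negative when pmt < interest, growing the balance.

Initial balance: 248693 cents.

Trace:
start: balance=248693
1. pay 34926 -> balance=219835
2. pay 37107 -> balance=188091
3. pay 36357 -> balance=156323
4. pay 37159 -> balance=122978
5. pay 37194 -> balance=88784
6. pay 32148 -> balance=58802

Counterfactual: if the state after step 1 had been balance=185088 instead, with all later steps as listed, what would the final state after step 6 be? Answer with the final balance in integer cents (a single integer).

state after step 1 := balance=185088
2. pay 37107 -> balance=152497
3. pay 36357 -> balance=119860
4. pay 37159 -> balance=85625
5. pay 37194 -> balance=50520
6. pay 32148 -> balance=19604

19604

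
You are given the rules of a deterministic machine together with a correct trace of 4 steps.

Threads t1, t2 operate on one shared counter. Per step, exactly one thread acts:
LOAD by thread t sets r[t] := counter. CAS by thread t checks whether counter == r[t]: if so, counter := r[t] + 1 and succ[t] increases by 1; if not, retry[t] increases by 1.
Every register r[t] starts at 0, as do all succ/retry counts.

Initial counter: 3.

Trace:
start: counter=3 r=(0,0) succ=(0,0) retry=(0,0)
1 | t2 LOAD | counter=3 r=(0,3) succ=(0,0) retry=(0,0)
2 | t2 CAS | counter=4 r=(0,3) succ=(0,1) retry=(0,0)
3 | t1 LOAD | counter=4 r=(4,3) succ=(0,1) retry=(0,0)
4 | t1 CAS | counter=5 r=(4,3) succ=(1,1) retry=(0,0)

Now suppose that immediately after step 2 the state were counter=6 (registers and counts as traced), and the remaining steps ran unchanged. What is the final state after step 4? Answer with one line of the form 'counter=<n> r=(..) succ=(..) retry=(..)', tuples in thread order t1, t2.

counter=7 r=(6,3) succ=(1,1) retry=(0,0)

state after step 2 := counter=6 r=(0,3) succ=(0,1) retry=(0,0)
3 | t1 LOAD | counter=6 r=(6,3) succ=(0,1) retry=(0,0)
4 | t1 CAS | counter=7 r=(6,3) succ=(1,1) retry=(0,0)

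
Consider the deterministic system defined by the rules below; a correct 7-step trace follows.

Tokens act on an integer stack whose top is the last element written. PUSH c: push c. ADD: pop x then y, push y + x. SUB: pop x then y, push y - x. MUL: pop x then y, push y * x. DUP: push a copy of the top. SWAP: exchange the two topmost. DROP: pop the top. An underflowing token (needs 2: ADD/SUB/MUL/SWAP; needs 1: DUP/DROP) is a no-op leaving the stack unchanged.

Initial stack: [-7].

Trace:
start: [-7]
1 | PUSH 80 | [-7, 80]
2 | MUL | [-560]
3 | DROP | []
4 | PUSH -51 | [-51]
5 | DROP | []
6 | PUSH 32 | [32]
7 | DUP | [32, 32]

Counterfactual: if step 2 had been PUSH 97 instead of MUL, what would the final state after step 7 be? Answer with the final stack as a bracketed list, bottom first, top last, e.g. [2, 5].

(re-executing from step 2 with the substitution; state before step 2: [-7, 80])
2 | PUSH 97 | [-7, 80, 97]
3 | DROP | [-7, 80]
4 | PUSH -51 | [-7, 80, -51]
5 | DROP | [-7, 80]
6 | PUSH 32 | [-7, 80, 32]
7 | DUP | [-7, 80, 32, 32]

[-7, 80, 32, 32]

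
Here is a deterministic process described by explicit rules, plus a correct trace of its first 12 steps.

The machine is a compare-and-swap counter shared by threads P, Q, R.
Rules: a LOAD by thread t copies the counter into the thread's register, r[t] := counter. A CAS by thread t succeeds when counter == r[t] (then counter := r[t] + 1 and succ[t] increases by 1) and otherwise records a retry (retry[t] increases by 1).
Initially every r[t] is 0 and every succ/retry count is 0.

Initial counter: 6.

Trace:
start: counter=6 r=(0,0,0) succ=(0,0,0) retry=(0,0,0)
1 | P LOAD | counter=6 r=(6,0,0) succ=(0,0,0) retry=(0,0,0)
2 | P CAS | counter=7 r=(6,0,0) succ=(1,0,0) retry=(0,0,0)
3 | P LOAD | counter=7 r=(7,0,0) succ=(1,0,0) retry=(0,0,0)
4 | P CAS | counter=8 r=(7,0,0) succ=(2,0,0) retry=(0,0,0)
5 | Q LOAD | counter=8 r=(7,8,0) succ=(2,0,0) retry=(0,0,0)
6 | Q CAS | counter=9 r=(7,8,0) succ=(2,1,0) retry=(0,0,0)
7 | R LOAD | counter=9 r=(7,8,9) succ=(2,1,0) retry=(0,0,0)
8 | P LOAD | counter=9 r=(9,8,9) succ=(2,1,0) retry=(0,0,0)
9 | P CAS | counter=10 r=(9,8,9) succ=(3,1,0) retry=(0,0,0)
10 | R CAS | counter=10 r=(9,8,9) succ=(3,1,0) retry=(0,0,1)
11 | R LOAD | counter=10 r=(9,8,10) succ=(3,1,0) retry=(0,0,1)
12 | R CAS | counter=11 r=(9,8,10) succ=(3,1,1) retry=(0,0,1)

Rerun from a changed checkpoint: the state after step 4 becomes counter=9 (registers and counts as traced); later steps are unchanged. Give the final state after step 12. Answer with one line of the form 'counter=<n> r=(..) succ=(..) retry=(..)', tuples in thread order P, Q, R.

state after step 4 := counter=9 r=(7,0,0) succ=(2,0,0) retry=(0,0,0)
5 | Q LOAD | counter=9 r=(7,9,0) succ=(2,0,0) retry=(0,0,0)
6 | Q CAS | counter=10 r=(7,9,0) succ=(2,1,0) retry=(0,0,0)
7 | R LOAD | counter=10 r=(7,9,10) succ=(2,1,0) retry=(0,0,0)
8 | P LOAD | counter=10 r=(10,9,10) succ=(2,1,0) retry=(0,0,0)
9 | P CAS | counter=11 r=(10,9,10) succ=(3,1,0) retry=(0,0,0)
10 | R CAS | counter=11 r=(10,9,10) succ=(3,1,0) retry=(0,0,1)
11 | R LOAD | counter=11 r=(10,9,11) succ=(3,1,0) retry=(0,0,1)
12 | R CAS | counter=12 r=(10,9,11) succ=(3,1,1) retry=(0,0,1)

counter=12 r=(10,9,11) succ=(3,1,1) retry=(0,0,1)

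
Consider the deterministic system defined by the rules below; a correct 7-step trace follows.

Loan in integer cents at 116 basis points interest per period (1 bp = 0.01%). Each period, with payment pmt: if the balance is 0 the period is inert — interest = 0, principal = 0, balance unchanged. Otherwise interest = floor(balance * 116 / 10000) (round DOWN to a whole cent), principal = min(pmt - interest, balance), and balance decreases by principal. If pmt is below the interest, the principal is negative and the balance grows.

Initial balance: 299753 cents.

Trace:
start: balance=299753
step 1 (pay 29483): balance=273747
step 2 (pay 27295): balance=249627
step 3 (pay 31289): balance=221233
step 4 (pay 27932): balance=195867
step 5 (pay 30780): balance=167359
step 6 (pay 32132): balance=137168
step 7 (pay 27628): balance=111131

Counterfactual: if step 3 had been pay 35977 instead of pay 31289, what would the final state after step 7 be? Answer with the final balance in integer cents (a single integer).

(re-executing from step 3 with the substitution; state before step 3: balance=249627)
step 3 (pay 35977): balance=216545
step 4 (pay 27932): balance=191124
step 5 (pay 30780): balance=162561
step 6 (pay 32132): balance=132314
step 7 (pay 27628): balance=106220

106220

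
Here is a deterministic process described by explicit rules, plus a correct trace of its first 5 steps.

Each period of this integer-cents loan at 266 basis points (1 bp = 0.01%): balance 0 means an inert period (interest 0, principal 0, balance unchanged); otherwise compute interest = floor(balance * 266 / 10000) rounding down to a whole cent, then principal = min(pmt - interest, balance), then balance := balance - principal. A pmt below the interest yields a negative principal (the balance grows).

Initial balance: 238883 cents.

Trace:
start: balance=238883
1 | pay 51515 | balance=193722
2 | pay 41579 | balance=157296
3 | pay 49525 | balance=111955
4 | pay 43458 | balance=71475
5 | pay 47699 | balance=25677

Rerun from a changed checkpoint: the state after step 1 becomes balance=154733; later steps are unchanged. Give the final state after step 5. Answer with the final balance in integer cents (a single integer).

0

state after step 1 := balance=154733
2 | pay 41579 | balance=117269
3 | pay 49525 | balance=70863
4 | pay 43458 | balance=29289
5 | pay 47699 | balance=0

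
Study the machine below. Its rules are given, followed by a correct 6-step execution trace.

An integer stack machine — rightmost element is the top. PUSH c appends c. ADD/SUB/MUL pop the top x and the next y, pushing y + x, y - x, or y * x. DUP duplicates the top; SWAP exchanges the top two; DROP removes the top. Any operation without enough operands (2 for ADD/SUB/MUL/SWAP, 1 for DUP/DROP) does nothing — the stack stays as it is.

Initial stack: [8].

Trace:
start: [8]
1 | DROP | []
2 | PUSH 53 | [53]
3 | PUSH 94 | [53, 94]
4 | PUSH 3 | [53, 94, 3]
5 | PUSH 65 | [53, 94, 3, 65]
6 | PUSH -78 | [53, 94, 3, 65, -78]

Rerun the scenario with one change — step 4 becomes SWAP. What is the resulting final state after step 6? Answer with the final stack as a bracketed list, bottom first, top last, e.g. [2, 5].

[94, 53, 65, -78]

(re-executing from step 4 with the substitution; state before step 4: [53, 94])
4 | SWAP | [94, 53]
5 | PUSH 65 | [94, 53, 65]
6 | PUSH -78 | [94, 53, 65, -78]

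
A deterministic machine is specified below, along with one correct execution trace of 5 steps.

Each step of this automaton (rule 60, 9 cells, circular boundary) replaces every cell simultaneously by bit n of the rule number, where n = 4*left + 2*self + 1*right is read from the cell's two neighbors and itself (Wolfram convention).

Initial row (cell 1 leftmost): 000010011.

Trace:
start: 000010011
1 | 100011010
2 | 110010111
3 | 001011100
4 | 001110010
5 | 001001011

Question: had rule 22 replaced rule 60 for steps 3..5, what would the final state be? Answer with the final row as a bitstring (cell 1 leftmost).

111011100

(re-executing steps 3..5 under rule 22; state before step 3: 110010111)
3 | 001110000
4 | 010001000
5 | 111011100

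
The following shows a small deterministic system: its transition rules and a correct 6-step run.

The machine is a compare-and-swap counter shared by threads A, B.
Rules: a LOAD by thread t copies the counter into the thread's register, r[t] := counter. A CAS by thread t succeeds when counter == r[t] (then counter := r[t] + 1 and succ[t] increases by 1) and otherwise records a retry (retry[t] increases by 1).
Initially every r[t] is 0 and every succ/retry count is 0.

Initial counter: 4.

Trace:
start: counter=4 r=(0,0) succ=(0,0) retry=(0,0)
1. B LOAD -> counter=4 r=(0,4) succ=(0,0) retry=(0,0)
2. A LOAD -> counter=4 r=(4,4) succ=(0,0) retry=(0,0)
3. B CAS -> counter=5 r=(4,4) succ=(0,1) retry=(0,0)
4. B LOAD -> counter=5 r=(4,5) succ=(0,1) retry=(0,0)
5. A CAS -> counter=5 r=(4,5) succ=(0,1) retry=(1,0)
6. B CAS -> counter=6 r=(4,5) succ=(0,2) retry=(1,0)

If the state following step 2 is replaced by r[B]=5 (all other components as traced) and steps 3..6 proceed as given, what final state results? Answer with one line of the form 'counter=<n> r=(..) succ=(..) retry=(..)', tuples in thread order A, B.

counter=5 r=(4,4) succ=(1,0) retry=(0,2)

state after step 2 := counter=4 r=(4,5) succ=(0,0) retry=(0,0)
3. B CAS -> counter=4 r=(4,5) succ=(0,0) retry=(0,1)
4. B LOAD -> counter=4 r=(4,4) succ=(0,0) retry=(0,1)
5. A CAS -> counter=5 r=(4,4) succ=(1,0) retry=(0,1)
6. B CAS -> counter=5 r=(4,4) succ=(1,0) retry=(0,2)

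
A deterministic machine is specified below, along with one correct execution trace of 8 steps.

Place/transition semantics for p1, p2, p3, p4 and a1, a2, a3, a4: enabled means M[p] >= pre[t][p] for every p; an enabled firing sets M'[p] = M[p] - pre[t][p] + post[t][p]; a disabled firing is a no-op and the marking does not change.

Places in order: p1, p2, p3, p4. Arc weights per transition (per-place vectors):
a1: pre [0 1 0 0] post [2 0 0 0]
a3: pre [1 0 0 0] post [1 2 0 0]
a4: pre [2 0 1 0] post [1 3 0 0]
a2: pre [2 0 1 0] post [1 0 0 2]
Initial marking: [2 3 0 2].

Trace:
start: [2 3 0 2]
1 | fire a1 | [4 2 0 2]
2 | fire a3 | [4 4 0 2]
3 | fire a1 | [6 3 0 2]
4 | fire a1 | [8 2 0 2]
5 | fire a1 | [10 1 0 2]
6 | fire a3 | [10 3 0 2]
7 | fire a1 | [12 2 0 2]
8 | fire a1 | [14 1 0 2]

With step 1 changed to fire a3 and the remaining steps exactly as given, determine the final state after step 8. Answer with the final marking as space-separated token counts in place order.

(re-executing from step 1 with the substitution; state before step 1: [2 3 0 2])
1 | fire a3 | [2 5 0 2]
2 | fire a3 | [2 7 0 2]
3 | fire a1 | [4 6 0 2]
4 | fire a1 | [6 5 0 2]
5 | fire a1 | [8 4 0 2]
6 | fire a3 | [8 6 0 2]
7 | fire a1 | [10 5 0 2]
8 | fire a1 | [12 4 0 2]

12 4 0 2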